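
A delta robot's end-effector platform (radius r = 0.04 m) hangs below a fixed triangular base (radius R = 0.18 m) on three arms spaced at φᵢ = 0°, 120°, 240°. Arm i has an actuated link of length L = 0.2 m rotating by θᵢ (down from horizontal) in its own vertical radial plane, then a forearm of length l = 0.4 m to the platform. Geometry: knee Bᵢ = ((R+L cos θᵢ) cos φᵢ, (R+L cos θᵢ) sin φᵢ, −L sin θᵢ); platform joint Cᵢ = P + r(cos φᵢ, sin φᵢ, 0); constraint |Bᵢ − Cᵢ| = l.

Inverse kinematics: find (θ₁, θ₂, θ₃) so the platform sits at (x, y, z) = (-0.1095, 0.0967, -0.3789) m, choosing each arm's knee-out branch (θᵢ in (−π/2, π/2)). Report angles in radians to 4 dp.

θ₁ = 1.1344, θ₂ = 0.1746, θ₃ = 0.8725

arm 1 (φ=0.0°): x'=-0.1095, y'=0.0967
  A cos θ + B sin θ = C:  0.2495·cos θ + -0.3789·sin θ = -0.2379
  γ=atan2(-0.3789,0.2495)=-0.9885;  ψ=arccos(-0.5244)=2.1228;  θ1=γ+ψ≈1.1344
rotate P by −φ2: (0.1385, 0.0465, -0.3789)
  A=0.0015, B=-0.3789, C=(l²−L²−A²−y'²−z²)/(2L)=-0.0643
  γ=atan2(-0.3789,0.0015)=-1.5668;  ψ=arccos(-0.1698)=1.7414;  θ2=γ+ψ≈0.1746
arm 3 (φ=240.0°): x'=-0.0290, y'=-0.1432
  e−x'=0.1690;  (l²−L²−(e−x')²−y'²−z²)/2L = -0.1816
  θ3 = atan2(B,A) + arccos(C/0.4149) = 0.8725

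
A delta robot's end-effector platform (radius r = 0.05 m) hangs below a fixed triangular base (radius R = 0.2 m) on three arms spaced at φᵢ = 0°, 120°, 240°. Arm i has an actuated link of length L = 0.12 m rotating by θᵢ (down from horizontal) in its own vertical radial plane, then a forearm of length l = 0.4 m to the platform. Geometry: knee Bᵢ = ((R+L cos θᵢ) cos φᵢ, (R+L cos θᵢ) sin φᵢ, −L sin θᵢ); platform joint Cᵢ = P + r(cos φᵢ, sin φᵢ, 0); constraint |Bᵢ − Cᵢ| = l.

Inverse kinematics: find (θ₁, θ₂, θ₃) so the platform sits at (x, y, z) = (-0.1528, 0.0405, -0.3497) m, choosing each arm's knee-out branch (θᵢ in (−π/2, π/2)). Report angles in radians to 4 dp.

θ₁ = 1.3961, θ₂ = -0.0002, θ₃ = 0.4357

rotate P by −φ1: (-0.1528, 0.0405, -0.3497)
  A=0.3028, B=-0.3497, C=(l²−L²−A²−y'²−z²)/(2L)=-0.2917
  θ1 = atan2(B,A) + arccos(C/0.4626) = 1.3961
rotate P by −φ2: (0.1115, 0.1121, -0.3497)
  A=0.0385, B=-0.3497, C=(l²−L²−A²−y'²−z²)/(2L)=0.0386
  √(A²+B²)=0.3518;  θ2 = -1.4611+1.4609 ≈ -0.0002
rotate P by −φ3: (0.0413, -0.1526, -0.3497)
  e−x'=0.1087;  (l²−L²−(e−x')²−y'²−z²)/2L = -0.0491
  θ3 = atan2(B,A) + arccos(C/0.3662) = 0.4357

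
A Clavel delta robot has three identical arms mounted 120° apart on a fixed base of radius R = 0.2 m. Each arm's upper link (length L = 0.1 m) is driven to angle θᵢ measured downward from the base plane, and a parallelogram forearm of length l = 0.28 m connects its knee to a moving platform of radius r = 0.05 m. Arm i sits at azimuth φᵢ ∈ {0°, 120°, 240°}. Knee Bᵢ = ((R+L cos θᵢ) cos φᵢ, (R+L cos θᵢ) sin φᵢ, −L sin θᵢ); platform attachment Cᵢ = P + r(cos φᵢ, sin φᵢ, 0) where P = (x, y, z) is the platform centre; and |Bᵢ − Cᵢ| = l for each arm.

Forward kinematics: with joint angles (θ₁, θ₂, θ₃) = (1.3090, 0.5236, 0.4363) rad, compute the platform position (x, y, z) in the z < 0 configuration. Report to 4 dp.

(-0.0709, -0.0054, -0.2287)

φ1=0.0°: virtual centre (0.1759, 0.0000, -0.0966), radius l
φ2=120.0°: virtual centre (-0.1183, 0.2049, -0.0500), radius l
φ3=240.0°: virtual centre (-0.1203, -0.2084, -0.0423), radius l
subtract pairs → two planes through P
linear system: -0.5884x+0.4098y = 0.0182−0.0932z; -0.5924x+-0.4168y = 0.0194−0.1087z
det = 0.4880;  x = -0.0319+0.1708z,  y = -0.0013+0.0179z
into |P−centre ₁|² = l²: 1.0295z² + 0.1222z + -0.0259 = 0;  Δ = 0.1216;  z = -0.2287 or 0.1100 → z<0 root = -0.2287
x = -0.0709, y = -0.0054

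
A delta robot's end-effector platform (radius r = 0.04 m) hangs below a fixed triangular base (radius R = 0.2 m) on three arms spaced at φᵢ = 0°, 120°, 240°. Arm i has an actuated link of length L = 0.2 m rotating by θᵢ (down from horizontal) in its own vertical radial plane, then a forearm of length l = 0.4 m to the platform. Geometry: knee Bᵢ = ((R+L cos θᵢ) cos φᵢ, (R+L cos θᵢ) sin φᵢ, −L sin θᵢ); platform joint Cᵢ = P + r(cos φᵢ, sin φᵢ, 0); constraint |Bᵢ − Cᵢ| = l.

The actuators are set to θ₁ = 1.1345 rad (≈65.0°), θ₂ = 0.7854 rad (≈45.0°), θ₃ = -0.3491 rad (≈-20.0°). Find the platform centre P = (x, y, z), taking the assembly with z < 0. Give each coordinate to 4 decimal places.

(-0.1260, -0.1129, -0.2812)

centre 1 = (0.2445·cos0.0°, 0.2445·sin0.0°, -0.1813) = (0.2445, 0.0000, -0.1813)
φ2=120.0°: virtual centre (-0.1507, 0.2610, -0.1414), radius l
centre 3 = (0.3479·cos240.0°, 0.3479·sin240.0°, 0.0684) = (-0.1740, -0.3013, 0.0684)
|centre ₂|²−|centre ₁|² = 0.0182;  |centre ₃|²−|centre ₁|² = 0.0331
plane₁₂: -0.7905x+0.5221y+0.0797z = 0.0182
det = 0.9133;  x = -0.0309+0.3380z,  y = -0.0120+0.3591z
into |P−centre ₁|² = l²: 1.2432z² + 0.1677z + -0.0511 = 0;  Δ = 0.2824;  z = -0.2812 or 0.1463 → z<0 root = -0.2812
x = -0.1260, y = -0.1129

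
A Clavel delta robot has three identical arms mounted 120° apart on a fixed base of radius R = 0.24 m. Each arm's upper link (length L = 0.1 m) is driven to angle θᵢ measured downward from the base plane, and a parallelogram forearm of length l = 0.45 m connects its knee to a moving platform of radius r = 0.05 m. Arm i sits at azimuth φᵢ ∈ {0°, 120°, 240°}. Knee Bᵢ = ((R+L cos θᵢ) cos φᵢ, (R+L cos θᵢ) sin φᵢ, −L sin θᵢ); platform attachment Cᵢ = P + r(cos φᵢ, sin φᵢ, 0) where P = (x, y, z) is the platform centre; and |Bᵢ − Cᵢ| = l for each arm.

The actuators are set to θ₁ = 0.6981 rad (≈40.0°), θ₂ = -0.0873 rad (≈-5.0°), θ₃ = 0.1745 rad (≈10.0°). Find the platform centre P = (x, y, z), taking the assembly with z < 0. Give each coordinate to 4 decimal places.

arm 1 at φ=0.0°: (R−r)+L cos θ1 = 0.2666;  S1 = (0.2666, 0.0000, -0.0643)
S2 = (0.2896·cos120.0°, 0.2896·sin120.0°, 0.0087) = (-0.1448, 0.2508, 0.0087)
arm 3 at φ=240.0°: (R−r)+L cos θ3 = 0.2885;  S3 = (-0.1442, -0.2498, -0.0174)
subtract pairs → two planes through P
linear system: -0.8228x+0.5016y = 0.0087−0.1460z; -0.8217x+-0.4997y = 0.0083−0.0938z
Cramer: x(z) = -0.0104+0.1458z;  y(z) = 0.0004-0.0519z
quadratic in z: (1.0239)z²+(0.0478)z+(-0.1217)=0, √Δ=0.7075 → z ∈ {-0.3688, 0.3221}; z = -0.3688 (taking z<0)
x = -0.0641, y = 0.0196

(-0.0641, 0.0196, -0.3688)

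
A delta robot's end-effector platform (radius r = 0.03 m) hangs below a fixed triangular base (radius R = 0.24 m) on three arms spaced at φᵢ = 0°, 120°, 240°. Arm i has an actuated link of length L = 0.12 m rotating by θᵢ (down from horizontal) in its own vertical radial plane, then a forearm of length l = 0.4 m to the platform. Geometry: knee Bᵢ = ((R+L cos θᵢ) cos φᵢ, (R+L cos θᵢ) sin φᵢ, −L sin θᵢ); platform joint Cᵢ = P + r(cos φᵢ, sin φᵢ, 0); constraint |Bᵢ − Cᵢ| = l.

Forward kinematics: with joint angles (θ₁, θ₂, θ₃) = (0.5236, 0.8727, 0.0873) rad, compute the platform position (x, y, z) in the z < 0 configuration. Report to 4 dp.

(-0.0007, -0.0623, -0.2991)

arm 1 at φ=0.0°: (R−r)+L cos θ1 = 0.3139;  O1 = (0.3139, 0.0000, -0.0600)
φ2=120.0°: virtual centre (-0.1436, 0.2487, -0.0919), radius l
arm 3 at φ=240.0°: (R−r)+L cos θ3 = 0.3295;  O3 = (-0.1648, -0.2854, -0.0105)
eliminate P² terms by subtracting sphere 1 from 2 and 3
linear system: -0.9150x+0.4973y = -0.0113−-0.0639z; -0.9574x+-0.5708y = 0.0066−0.0991z
Cramer: x(z) = 0.0032+0.0128z;  y(z) = -0.0168+0.1520z
into |P−O₁|² = l²: 1.0233z² + 0.1069z + -0.0595 = 0;  Δ = 0.2552;  z = -0.2991 or 0.1946 → z<0 root = -0.2991
x = -0.0007, y = -0.0623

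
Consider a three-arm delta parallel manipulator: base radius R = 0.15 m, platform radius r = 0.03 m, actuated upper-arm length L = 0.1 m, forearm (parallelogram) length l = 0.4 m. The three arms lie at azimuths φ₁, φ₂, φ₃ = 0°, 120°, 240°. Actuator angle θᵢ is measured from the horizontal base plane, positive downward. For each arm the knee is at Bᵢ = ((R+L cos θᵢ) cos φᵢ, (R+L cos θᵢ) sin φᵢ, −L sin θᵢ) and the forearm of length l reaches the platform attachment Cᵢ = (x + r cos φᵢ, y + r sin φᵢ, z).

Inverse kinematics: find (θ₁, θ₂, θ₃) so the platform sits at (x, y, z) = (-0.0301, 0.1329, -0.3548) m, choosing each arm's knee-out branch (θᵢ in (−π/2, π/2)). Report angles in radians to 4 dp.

θ₁ = 0.6104, θ₂ = -0.3494, θ₃ = 0.9596

arm 1 (φ=0.0°): x'=-0.0301, y'=0.1329
  A cos θ + B sin θ = C:  0.1501·cos θ + -0.3548·sin θ = -0.0804
  θ1 = atan2(B,A) + arccos(C/0.3852) = 0.6104
rotate P by −φ2: (0.1301, -0.0404, -0.3548)
  A cos θ + B sin θ = C:  -0.0101·cos θ + -0.3548·sin θ = 0.1119
  γ=atan2(-0.3548,-0.0101)=-1.5994;  ψ=arccos(0.3153)=1.2500;  θ2=γ+ψ≈-0.3494
arm 3 (φ=240.0°): x'=-0.1000, y'=-0.0925
  e−x'=0.2200;  (l²−L²−(e−x')²−y'²−z²)/2L = -0.1643
  √(A²+B²)=0.4175;  θ3 = -1.0157+1.9753 ≈ 0.9596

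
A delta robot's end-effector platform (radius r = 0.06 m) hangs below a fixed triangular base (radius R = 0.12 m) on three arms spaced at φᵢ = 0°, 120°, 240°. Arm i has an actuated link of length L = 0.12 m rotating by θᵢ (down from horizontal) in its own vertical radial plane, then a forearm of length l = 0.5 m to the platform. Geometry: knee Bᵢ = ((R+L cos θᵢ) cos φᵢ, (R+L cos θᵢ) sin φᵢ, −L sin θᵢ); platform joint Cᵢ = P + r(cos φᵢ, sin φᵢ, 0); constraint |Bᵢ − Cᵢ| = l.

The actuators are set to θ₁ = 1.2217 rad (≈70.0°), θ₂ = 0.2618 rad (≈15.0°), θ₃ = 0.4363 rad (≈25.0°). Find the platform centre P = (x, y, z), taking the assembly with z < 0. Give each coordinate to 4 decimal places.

arm 1 at φ=0.0°: (R−r)+L cos θ1 = 0.1010;  centre 1 = (0.1010, 0.0000, -0.1128)
φ2=120.0°: virtual centre (-0.0880, 0.1523, -0.0311), radius l
centre 3 = (0.1688·cos240.0°, 0.1688·sin240.0°, -0.0507) = (-0.0844, -0.1461, -0.0507)
|centre ₂|²−|centre ₁|² = 0.0090;  |centre ₃|²−|centre ₁|² = 0.0081
[-0.3780 0.3047 0.1634]·P = 0.0090;  [-0.3709 -0.2923 0.1241]·P = 0.0081
det = 0.2235;  x = -0.0228+0.3829z,  y = 0.0012+-0.0613z
into |P−centre ₁|² = l²: 1.1504z² + 0.1305z + -0.2219 = 0;  Δ = 1.0383;  z = -0.4996 or 0.3862 → z<0 root = -0.4996
x = -0.2141, y = 0.0318

(-0.2141, 0.0318, -0.4996)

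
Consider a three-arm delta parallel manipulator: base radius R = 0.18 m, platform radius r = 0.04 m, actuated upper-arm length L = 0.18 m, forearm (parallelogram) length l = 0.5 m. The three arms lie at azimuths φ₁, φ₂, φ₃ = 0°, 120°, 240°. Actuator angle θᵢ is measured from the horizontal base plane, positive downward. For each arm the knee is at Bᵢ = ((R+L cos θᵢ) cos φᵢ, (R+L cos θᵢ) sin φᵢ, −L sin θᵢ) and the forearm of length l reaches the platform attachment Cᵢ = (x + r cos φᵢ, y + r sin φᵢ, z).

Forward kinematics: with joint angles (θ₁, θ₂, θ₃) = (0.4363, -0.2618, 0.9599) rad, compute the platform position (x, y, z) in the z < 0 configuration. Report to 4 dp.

arm 1 at φ=0.0°: ρ1 = 0.3031;  S1 = (0.3031, 0.0000, -0.0761)
φ2=120.0°: virtual centre (-0.1569, 0.2718, 0.0466), radius l
arm 3 at φ=240.0°: ρ3 = 0.2432;  S3 = (-0.1216, -0.2107, -0.1474)
|S₂|²−|S₁|² = 0.0030;  |S₃|²−|S₁|² = -0.0168
linear system: -0.9201x+0.5436y = 0.0030−0.2453z; -0.8495x+-0.4213y = -0.0168−-0.1428z
det = 0.8495;  x = 0.0092+0.0303z,  y = 0.0212+-0.3999z
into |P−S₁|² = l²: 1.1609z² + 0.1174z + -0.1574 = 0;  Δ = 0.7446;  z = -0.4222 or 0.3211 → z<0 root = -0.4222
x = -0.0036, y = 0.1900

(-0.0036, 0.1900, -0.4222)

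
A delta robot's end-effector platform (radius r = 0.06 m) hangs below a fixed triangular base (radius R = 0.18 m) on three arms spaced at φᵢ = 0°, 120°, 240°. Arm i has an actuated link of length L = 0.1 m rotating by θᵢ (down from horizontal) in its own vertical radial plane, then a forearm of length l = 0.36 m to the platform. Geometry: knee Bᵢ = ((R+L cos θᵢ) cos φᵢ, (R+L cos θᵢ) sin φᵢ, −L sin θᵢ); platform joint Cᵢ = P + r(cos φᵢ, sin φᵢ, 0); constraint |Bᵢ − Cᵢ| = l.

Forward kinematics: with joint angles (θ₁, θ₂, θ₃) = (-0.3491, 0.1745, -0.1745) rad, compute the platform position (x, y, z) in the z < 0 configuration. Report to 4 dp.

(0.0272, -0.0250, -0.2725)

S1 = (0.2140·cos0.0°, 0.2140·sin0.0°, 0.0342) = (0.2140, 0.0000, 0.0342)
S2 = (0.2185·cos120.0°, 0.2185·sin120.0°, -0.0174) = (-0.1092, 0.1892, -0.0174)
φ3=240.0°: virtual centre (-0.1092, -0.1892, 0.0174), radius l
eliminate P² terms by subtracting sphere 1 from 2 and 3
[-0.6464 0.3784 -0.1031]·P = 0.0011;  [-0.6464 -0.3784 -0.0337]·P = 0.0011
det = 0.4892;  x = -0.0017+-0.1058z,  y = 0.0000+0.0918z
sphere 1 gives Az²+Bz+C=0 with A=1.0196, B=-0.0228, C=-0.0819;  B²−4AC=0.3347;  roots -0.2725, 0.2948;  negative root z = -0.2725
x = 0.0272, y = -0.0250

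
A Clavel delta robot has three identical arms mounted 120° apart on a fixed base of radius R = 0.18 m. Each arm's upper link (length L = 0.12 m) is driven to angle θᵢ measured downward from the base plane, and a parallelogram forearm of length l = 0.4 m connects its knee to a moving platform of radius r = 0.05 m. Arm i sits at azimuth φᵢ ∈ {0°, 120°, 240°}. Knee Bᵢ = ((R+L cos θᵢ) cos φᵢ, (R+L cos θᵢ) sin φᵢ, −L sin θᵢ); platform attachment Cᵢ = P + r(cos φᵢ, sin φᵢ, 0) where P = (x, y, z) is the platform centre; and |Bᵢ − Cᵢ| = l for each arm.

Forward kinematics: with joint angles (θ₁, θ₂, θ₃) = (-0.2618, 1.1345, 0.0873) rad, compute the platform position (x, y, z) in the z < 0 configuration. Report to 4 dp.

φ1=0.0°: virtual centre (0.2459, 0.0000, 0.0311), radius l
φ2=120.0°: virtual centre (-0.0904, 0.1565, -0.1088), radius l
O3 = (0.2495·cos240.0°, 0.2495·sin240.0°, -0.0105) = (-0.1248, -0.2161, -0.0105)
subtract pairs → two planes through P
plane₁₂: -0.6725x+0.3130y+-0.2796z = -0.0170
det = 0.5227;  x = 0.0135+-0.2809z,  y = -0.0253+0.2898z
sphere 1 gives Az²+Bz+C=0 with A=1.1629, B=0.0539, C=-0.1044;  B²−4AC=0.4883;  roots -0.3236, 0.2773;  negative root z = -0.3236
x = 0.1044, y = -0.1190

(0.1044, -0.1190, -0.3236)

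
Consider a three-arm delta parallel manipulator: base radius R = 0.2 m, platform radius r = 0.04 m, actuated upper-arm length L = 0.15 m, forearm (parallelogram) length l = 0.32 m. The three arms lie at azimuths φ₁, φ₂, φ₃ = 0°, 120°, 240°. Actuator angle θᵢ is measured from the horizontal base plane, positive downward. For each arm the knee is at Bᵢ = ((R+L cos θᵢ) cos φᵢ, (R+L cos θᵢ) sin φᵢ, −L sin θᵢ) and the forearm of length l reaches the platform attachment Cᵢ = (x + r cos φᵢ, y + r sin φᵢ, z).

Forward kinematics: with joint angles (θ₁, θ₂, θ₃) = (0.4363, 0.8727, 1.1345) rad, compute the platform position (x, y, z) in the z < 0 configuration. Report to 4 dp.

φ1=0.0°: virtual centre (0.2959, 0.0000, -0.0634), radius l
arm 2 at φ=120.0°: ρ2 = 0.2564;  O2 = (-0.1282, 0.2221, -0.1149)
φ3=240.0°: virtual centre (-0.1117, -0.1935, -0.1359), radius l
subtract pairs → two planes through P
linear system: -0.8483x+0.4441y = -0.0127−-0.1030z; -0.8153x+-0.3869y = -0.0232−-0.1451z
det = 0.6903;  x = 0.0220+-0.1511z,  y = 0.0136+-0.0566z
into |P−O₁|² = l²: 1.0260z² + 0.2080z + -0.0232 = 0;  Δ = 0.1384;  z = -0.2826 or 0.0799 → z<0 root = -0.2826
x = 0.0647, y = 0.0296

(0.0647, 0.0296, -0.2826)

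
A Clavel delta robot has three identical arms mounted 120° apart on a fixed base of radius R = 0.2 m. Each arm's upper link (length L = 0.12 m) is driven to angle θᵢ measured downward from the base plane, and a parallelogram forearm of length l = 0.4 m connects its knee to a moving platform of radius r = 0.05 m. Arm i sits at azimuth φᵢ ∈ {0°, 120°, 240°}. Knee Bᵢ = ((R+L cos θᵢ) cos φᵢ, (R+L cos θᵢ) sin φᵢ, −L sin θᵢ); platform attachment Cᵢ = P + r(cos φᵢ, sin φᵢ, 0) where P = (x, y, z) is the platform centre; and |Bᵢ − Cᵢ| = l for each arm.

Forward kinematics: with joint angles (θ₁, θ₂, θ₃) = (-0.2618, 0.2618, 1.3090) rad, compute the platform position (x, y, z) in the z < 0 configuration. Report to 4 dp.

arm 1 at φ=0.0°: e+L cos θ1 = 0.2659;  O1 = (0.2659, 0.0000, 0.0311)
O2 = (0.2659·cos120.0°, 0.2659·sin120.0°, -0.0311) = (-0.1330, 0.2303, -0.0311)
φ3=240.0°: virtual centre (-0.0905, -0.1568, -0.1159), radius l
|O₂|²−|O₁|² = 0.0000;  |O₃|²−|O₁|² = -0.0255
plane₁₂: -0.7977x+0.4606y+-0.1242z = 0.0000
Cramer: x(z) = 0.0203-0.3014z;  y(z) = 0.0351-0.2522z
quadratic in z: (1.1544)z²+(0.0682)z+(-0.0975)=0, √Δ=0.6743 → z ∈ {-0.3216, 0.2625}; z = -0.3216 (taking z<0)
x = 0.1172, y = 0.1162

(0.1172, 0.1162, -0.3216)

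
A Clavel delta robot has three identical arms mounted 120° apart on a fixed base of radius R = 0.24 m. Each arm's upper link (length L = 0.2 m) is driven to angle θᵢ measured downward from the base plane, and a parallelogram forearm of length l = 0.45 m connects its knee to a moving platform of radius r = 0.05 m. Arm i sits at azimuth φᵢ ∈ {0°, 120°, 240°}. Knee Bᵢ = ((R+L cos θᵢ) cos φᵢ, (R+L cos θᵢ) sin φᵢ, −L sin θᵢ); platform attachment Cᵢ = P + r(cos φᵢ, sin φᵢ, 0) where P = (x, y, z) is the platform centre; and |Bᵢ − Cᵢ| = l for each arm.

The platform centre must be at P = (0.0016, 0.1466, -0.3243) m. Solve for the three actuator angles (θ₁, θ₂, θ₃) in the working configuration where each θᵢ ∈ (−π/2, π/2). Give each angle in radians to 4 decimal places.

rotate P by −φ1: (0.0016, 0.1466, -0.3243)
  A=0.1884, B=-0.3243, C=(l²−L²−A²−y'²−z²)/(2L)=0.0009
  γ=atan2(-0.3243,0.1884)=-1.0445;  ψ=arccos(0.0023)=1.5685;  θ1=γ+ψ≈0.5240
arm 2 (φ=120.0°): x'=0.1262, y'=-0.0747
  A=0.0638, B=-0.3243, C=(l²−L²−A²−y'²−z²)/(2L)=0.1192
  √(A²+B²)=0.3305;  θ2 = -1.3764+1.2019 ≈ -0.1745
arm 3 (φ=240.0°): x'=-0.1278, y'=-0.0719
  A cos θ + B sin θ = C:  0.3178·cos θ + -0.3243·sin θ = -0.1220
  γ=atan2(-0.3243,0.3178)=-0.7956;  ψ=arccos(-0.2688)=1.8429;  θ3=γ+ψ≈1.0473

θ₁ = 0.5240, θ₂ = -0.1745, θ₃ = 1.0473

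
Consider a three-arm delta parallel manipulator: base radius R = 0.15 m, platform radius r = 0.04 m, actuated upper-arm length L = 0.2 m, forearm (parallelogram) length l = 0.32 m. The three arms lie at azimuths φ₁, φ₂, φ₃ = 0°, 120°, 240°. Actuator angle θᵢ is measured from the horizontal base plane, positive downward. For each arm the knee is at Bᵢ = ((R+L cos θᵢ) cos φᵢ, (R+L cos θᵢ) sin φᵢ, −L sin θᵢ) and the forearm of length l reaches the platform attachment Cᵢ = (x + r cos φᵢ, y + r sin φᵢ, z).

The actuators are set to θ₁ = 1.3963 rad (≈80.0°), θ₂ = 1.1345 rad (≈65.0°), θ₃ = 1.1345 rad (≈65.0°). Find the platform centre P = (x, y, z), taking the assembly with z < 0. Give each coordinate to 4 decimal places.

O1 = (0.1447·cos0.0°, 0.1447·sin0.0°, -0.1970) = (0.1447, 0.0000, -0.1970)
φ2=120.0°: virtual centre (-0.0973, 0.1685, -0.1813), radius l
arm 3 at φ=240.0°: e+L cos θ3 = 0.1945;  O3 = (-0.0973, -0.1685, -0.1813)
subtract pairs → two planes through P
linear system: -0.4840x+0.3369y = 0.0110−0.0314z; -0.4840x+-0.3369y = 0.0110−0.0314z
det = 0.3261;  x = -0.0226+0.0649z,  y = 0.0000+0.0000z
quadratic in z: (1.0042)z²+(0.3722)z+(-0.0356)=0, √Δ=0.5306 → z ∈ {-0.4495, 0.0789}; z = -0.4495 (taking z<0)
x = -0.0518, y = 0.0000

(-0.0518, 0.0000, -0.4495)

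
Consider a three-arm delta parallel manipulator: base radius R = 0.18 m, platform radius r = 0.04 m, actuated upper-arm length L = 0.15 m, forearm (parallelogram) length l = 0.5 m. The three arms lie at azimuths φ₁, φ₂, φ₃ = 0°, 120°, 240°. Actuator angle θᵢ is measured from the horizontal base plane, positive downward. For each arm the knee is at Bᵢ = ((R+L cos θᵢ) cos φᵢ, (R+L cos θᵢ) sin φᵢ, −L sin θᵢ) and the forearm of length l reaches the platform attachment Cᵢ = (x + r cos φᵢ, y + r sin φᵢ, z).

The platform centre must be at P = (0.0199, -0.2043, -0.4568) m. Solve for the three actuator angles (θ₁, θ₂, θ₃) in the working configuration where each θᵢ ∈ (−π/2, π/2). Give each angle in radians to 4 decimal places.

θ₁ = 0.5237, θ₂ = 1.2217, θ₃ = -0.0871

arm 1 (φ=0.0°): x'=0.0199, y'=-0.2043
  e−x'=0.1201;  (l²−L²−(e−x')²−y'²−z²)/2L = -0.1244
  √(A²+B²)=0.4723;  θ1 = -1.3137+1.8374 ≈ 0.5237
rotate P by −φ2: (-0.1869, 0.0849, -0.4568)
  e−x'=0.3269;  (l²−L²−(e−x')²−y'²−z²)/2L = -0.3174
  γ=atan2(-0.4568,0.3269)=-0.9497;  ψ=arccos(-0.5651)=2.1714;  θ2=γ+ψ≈1.2217
arm 3 (φ=240.0°): x'=0.1670, y'=0.1194
  A cos θ + B sin θ = C:  -0.0270·cos θ + -0.4568·sin θ = 0.0128
  √(A²+B²)=0.4576;  θ3 = -1.6298+1.5427 ≈ -0.0871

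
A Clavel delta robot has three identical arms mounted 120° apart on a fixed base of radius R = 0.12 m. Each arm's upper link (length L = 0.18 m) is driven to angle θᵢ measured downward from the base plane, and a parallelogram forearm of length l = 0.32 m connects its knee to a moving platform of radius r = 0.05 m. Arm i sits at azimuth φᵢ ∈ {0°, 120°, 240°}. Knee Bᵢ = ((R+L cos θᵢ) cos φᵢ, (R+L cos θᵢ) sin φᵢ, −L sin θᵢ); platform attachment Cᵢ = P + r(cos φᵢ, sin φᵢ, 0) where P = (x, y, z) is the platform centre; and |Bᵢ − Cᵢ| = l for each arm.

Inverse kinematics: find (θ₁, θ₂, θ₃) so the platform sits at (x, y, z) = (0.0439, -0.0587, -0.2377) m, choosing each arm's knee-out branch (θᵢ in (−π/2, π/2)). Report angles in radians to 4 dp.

arm 1 (φ=0.0°): x'=0.0439, y'=-0.0587
  A cos θ + B sin θ = C:  0.0261·cos θ + -0.2377·sin θ = 0.0260
  γ=atan2(-0.2377,0.0261)=-1.4614;  ψ=arccos(0.1089)=1.4617;  θ1=γ+ψ≈0.0003
rotate P by −φ2: (-0.0728, -0.0087, -0.2377)
  A cos θ + B sin θ = C:  0.1428·cos θ + -0.2377·sin θ = -0.0193
  γ=atan2(-0.2377,0.1428)=-1.0299;  ψ=arccos(-0.0698)=1.6406;  θ2=γ+ψ≈0.6108
rotate P by −φ3: (0.0289, 0.0674, -0.2377)
  A cos θ + B sin θ = C:  0.0411·cos θ + -0.2377·sin θ = 0.0202
  θ3 = atan2(B,A) + arccos(C/0.2412) = 0.0875

θ₁ = 0.0003, θ₂ = 0.6108, θ₃ = 0.0875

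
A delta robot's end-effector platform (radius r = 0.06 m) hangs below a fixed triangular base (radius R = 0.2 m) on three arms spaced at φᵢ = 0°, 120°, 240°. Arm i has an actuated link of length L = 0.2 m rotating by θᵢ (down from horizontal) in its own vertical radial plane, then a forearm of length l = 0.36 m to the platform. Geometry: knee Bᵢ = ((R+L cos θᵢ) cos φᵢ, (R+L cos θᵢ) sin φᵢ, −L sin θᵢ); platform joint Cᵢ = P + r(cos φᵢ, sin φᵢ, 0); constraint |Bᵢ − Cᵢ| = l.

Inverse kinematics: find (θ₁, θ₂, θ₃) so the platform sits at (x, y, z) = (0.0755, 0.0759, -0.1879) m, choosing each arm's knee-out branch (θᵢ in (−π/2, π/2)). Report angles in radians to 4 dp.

φ1=0.0° → target in arm frame (0.0755, 0.0759)
  A cos θ + B sin θ = C:  0.0645·cos θ + -0.1879·sin θ = 0.1109
  √(A²+B²)=0.1987;  θ1 = -1.2401+0.9784 ≈ -0.2618
arm 2 (φ=120.0°): x'=0.0280, y'=-0.1033
  A=0.1120, B=-0.1879, C=(l²−L²−A²−y'²−z²)/(2L)=0.0777
  γ=atan2(-0.1879,0.1120)=-1.0332;  ψ=arccos(0.3550)=1.2078;  θ2=γ+ψ≈0.1746
rotate P by −φ3: (-0.1035, 0.0274, -0.1879)
  A cos θ + B sin θ = C:  0.2435·cos θ + -0.1879·sin θ = -0.0144
  θ3 = atan2(B,A) + arccos(C/0.3076) = 0.9602

θ₁ = -0.2618, θ₂ = 0.1746, θ₃ = 0.9602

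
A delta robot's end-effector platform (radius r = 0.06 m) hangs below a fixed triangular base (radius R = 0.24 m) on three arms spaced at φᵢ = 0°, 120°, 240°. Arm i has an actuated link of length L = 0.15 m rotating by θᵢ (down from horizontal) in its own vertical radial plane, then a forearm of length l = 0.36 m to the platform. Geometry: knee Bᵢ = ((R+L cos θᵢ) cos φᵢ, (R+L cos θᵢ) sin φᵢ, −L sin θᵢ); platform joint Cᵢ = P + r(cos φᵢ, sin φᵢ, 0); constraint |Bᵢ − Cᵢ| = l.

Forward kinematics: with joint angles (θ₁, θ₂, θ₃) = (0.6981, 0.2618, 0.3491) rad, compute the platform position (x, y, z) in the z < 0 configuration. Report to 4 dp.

φ1=0.0°: virtual centre (0.2949, 0.0000, -0.0964), radius l
centre 2 = (0.3249·cos120.0°, 0.3249·sin120.0°, -0.0388) = (-0.1624, 0.2814, -0.0388)
centre 3 = (0.3210·cos240.0°, 0.3210·sin240.0°, -0.0513) = (-0.1605, -0.2780, -0.0513)
subtract pairs → two planes through P
[-0.9147 0.5627 0.1152]·P = 0.0108;  [-0.9108 -0.5559 0.0902]·P = 0.0094
Cramer: x(z) = -0.0110+0.1124z;  y(z) = 0.0012-0.0219z
into |P−centre ₁|² = l²: 1.0131z² + 0.1240z + -0.0267 = 0;  Δ = 0.1236;  z = -0.2347 or 0.1123 → z<0 root = -0.2347
x = -0.0374, y = 0.0064

(-0.0374, 0.0064, -0.2347)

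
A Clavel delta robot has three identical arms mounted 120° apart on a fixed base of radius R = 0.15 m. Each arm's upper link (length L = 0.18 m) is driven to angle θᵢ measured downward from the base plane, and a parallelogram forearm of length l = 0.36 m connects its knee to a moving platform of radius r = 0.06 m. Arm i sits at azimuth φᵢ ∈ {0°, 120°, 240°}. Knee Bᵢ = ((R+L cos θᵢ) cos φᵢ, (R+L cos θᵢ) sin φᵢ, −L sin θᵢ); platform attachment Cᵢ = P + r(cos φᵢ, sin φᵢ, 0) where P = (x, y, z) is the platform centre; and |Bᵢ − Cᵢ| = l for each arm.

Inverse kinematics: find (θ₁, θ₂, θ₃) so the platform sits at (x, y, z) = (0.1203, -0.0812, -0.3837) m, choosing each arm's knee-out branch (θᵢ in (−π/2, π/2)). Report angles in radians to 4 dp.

φ1=0.0° → target in arm frame (0.1203, -0.0812)
  A cos θ + B sin θ = C:  -0.0303·cos θ + -0.3837·sin θ = -0.1598
  √(A²+B²)=0.3849;  θ1 = -1.6496+1.9990 ≈ 0.3494
arm 2 (φ=120.0°): x'=-0.1305, y'=-0.0636
  A=0.2205, B=-0.3837, C=(l²−L²−A²−y'²−z²)/(2L)=-0.2852
  γ=atan2(-0.3837,0.2205)=-1.0493;  ψ=arccos(-0.6445)=2.2712;  θ2=γ+ψ≈1.2219
φ3=240.0° → target in arm frame (0.0102, 0.1448)
  e−x'=0.0798;  (l²−L²−(e−x')²−y'²−z²)/2L = -0.2149
  γ=atan2(-0.3837,0.0798)=-1.3657;  ψ=arccos(-0.5483)=2.1511;  θ3=γ+ψ≈0.7855

θ₁ = 0.3494, θ₂ = 1.2219, θ₃ = 0.7855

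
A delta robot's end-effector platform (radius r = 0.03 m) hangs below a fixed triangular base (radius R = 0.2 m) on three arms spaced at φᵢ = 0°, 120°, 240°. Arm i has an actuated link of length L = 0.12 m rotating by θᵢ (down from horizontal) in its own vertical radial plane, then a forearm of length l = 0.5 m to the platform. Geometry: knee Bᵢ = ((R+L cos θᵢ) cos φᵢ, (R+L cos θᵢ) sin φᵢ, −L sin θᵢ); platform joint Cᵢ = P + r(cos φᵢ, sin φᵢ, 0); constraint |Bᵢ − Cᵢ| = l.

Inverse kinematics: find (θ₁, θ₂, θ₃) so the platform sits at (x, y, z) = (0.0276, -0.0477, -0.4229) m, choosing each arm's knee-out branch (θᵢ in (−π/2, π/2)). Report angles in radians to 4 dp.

φ1=0.0° → target in arm frame (0.0276, -0.0477)
  A cos θ + B sin θ = C:  0.1424·cos θ + -0.4229·sin θ = 0.1425
  γ=atan2(-0.4229,0.1424)=-1.2460;  ψ=arccos(0.3194)=1.2457;  θ1=γ+ψ≈-0.0003
rotate P by −φ2: (-0.0551, -0.0001, -0.4229)
  A=0.2251, B=-0.4229, C=(l²−L²−A²−y'²−z²)/(2L)=0.0253
  √(A²+B²)=0.4791;  θ2 = -1.0816+1.5179 ≈ 0.4362
φ3=240.0° → target in arm frame (0.0275, 0.0478)
  e−x'=0.1425;  (l²−L²−(e−x')²−y'²−z²)/2L = 0.1424
  √(A²+B²)=0.4463;  θ3 = -1.2458+1.2461 ≈ 0.0003

θ₁ = -0.0003, θ₂ = 0.4362, θ₃ = 0.0003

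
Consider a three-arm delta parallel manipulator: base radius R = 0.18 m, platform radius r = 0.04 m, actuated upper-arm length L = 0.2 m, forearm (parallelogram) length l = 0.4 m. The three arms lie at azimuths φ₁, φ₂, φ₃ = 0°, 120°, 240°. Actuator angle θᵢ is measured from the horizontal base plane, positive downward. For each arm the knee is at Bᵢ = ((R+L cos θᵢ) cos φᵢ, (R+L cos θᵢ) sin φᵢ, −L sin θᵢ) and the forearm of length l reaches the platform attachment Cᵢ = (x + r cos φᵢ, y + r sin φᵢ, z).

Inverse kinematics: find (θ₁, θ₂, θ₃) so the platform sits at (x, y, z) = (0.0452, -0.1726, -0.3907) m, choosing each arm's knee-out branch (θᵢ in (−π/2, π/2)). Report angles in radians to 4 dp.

θ₁ = 0.6983, θ₂ = 1.3965, θ₃ = 0.3493

arm 1 (φ=0.0°): x'=0.0452, y'=-0.1726
  e−x'=0.0948;  (l²−L²−(e−x')²−y'²−z²)/2L = -0.1786
  √(A²+B²)=0.4020;  θ1 = -1.3328+2.0310 ≈ 0.6983
rotate P by −φ2: (-0.1721, 0.0472, -0.3907)
  A cos θ + B sin θ = C:  0.3121·cos θ + -0.3907·sin θ = -0.3307
  γ=atan2(-0.3907,0.3121)=-0.8968;  ψ=arccos(-0.6613)=2.2933;  θ2=γ+ψ≈1.3965
rotate P by −φ3: (0.1269, 0.1254, -0.3907)
  A cos θ + B sin θ = C:  0.0131·cos θ + -0.3907·sin θ = -0.1214
  γ=atan2(-0.3907,0.0131)=-1.5372;  ψ=arccos(-0.3105)=1.8865;  θ3=γ+ψ≈0.3493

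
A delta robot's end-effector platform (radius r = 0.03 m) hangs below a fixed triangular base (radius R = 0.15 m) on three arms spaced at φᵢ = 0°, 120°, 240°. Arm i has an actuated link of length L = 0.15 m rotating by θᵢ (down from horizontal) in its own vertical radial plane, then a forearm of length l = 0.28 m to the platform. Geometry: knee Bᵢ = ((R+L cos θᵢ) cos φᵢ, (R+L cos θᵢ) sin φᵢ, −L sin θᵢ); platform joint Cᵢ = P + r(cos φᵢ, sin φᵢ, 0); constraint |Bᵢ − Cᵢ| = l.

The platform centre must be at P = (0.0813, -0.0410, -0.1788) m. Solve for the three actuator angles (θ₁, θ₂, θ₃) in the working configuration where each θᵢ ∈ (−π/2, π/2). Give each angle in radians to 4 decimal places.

θ₁ = -0.1746, θ₂ = 1.0473, θ₃ = 0.6106

arm 1 (φ=0.0°): x'=0.0813, y'=-0.0410
  A cos θ + B sin θ = C:  0.0387·cos θ + -0.1788·sin θ = 0.0692
  γ=atan2(-0.1788,0.0387)=-1.3576;  ψ=arccos(0.3781)=1.1830;  θ1=γ+ψ≈-0.1746
arm 2 (φ=120.0°): x'=-0.0762, y'=-0.0499
  e−x'=0.1962;  (l²−L²−(e−x')²−y'²−z²)/2L = -0.0568
  γ=atan2(-0.1788,0.1962)=-0.7391;  ψ=arccos(-0.2140)=1.7864;  θ2=γ+ψ≈1.0473
φ3=240.0° → target in arm frame (-0.0051, 0.0909)
  e−x'=0.1251;  (l²−L²−(e−x')²−y'²−z²)/2L = 0.0000
  γ=atan2(-0.1788,0.1251)=-0.9601;  ψ=arccos(0.0001)=1.5707;  θ3=γ+ψ≈0.6106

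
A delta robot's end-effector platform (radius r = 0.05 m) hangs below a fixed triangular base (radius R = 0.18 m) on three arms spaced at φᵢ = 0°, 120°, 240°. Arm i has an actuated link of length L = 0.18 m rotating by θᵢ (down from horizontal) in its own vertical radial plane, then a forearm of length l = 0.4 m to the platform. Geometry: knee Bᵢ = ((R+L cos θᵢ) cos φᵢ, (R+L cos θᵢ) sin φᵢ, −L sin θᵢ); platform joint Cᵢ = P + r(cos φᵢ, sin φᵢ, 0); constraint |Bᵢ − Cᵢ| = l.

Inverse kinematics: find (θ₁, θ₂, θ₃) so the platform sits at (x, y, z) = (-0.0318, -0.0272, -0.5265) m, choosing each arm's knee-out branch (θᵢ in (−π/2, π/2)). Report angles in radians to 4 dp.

θ₁ = 1.3960, θ₂ = 1.3089, θ₃ = 1.1344

rotate P by −φ1: (-0.0318, -0.0272, -0.5265)
  A cos θ + B sin θ = C:  0.1618·cos θ + -0.5265·sin θ = -0.4903
  θ1 = atan2(B,A) + arccos(C/0.5508) = 1.3960
φ2=120.0° → target in arm frame (-0.0077, 0.0411)
  A cos θ + B sin θ = C:  0.1377·cos θ + -0.5265·sin θ = -0.4729
  √(A²+B²)=0.5442;  θ2 = -1.3151+2.6239 ≈ 1.3089
φ3=240.0° → target in arm frame (0.0395, -0.0139)
  A cos θ + B sin θ = C:  0.0905·cos θ + -0.5265·sin θ = -0.4389
  θ3 = atan2(B,A) + arccos(C/0.5342) = 1.1344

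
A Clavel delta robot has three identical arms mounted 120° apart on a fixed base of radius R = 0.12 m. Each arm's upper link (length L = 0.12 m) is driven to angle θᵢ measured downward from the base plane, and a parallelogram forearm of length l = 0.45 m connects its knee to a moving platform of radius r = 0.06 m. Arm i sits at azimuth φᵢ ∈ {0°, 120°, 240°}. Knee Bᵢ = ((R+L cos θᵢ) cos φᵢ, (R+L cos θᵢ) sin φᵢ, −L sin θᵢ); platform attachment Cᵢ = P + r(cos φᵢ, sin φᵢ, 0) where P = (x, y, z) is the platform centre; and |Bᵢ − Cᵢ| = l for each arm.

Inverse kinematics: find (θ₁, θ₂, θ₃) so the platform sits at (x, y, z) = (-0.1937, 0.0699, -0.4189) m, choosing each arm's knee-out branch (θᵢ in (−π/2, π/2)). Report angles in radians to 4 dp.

φ1=0.0° → target in arm frame (-0.1937, 0.0699)
  e−x'=0.2537;  (l²−L²−(e−x')²−y'²−z²)/2L = -0.2359
  θ1 = atan2(B,A) + arccos(C/0.4897) = 1.0472
φ2=120.0° → target in arm frame (0.1574, 0.1328)
  e−x'=-0.0974;  (l²−L²−(e−x')²−y'²−z²)/2L = -0.0604
  √(A²+B²)=0.4301;  θ2 = -1.7992+1.7117 ≈ -0.0875
rotate P by −φ3: (0.0363, -0.2027, -0.4189)
  A cos θ + B sin θ = C:  0.0237·cos θ + -0.4189·sin θ = -0.1209
  γ=atan2(-0.4189,0.0237)=-1.5143;  ψ=arccos(-0.2882)=1.8632;  θ3=γ+ψ≈0.3489

θ₁ = 1.0472, θ₂ = -0.0875, θ₃ = 0.3489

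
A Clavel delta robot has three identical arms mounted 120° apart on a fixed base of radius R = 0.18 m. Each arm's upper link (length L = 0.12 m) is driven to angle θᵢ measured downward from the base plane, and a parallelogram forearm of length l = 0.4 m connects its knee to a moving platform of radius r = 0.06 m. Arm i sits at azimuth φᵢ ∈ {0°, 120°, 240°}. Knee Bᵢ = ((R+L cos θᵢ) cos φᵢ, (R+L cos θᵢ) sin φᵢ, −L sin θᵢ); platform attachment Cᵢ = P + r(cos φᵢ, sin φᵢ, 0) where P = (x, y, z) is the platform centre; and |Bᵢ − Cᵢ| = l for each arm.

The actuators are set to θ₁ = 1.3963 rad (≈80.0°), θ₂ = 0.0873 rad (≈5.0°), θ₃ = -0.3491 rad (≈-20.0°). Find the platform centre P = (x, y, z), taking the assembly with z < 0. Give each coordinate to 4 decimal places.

(-0.2061, -0.0392, -0.3133)

arm 1 at φ=0.0°: ρ1 = 0.1408;  centre 1 = (0.1408, 0.0000, -0.1182)
arm 2 at φ=120.0°: ρ2 = 0.2395;  centre 2 = (-0.1198, 0.2075, -0.0105)
centre 3 = (0.2328·cos240.0°, 0.2328·sin240.0°, 0.0410) = (-0.1164, -0.2016, 0.0410)
eliminate P² terms by subtracting sphere 1 from 2 and 3
[-0.5212 0.4149 0.2154]·P = 0.0237;  [-0.5144 -0.4032 0.3184]·P = 0.0221
Cramer: x(z) = -0.0442+0.5170z;  y(z) = 0.0016+0.1302z
sphere 1 gives Az²+Bz+C=0 with A=1.2842, B=0.0455, C=-0.1118;  B²−4AC=0.5764;  roots -0.3133, 0.2779;  negative root z = -0.3133
x = -0.2061, y = -0.0392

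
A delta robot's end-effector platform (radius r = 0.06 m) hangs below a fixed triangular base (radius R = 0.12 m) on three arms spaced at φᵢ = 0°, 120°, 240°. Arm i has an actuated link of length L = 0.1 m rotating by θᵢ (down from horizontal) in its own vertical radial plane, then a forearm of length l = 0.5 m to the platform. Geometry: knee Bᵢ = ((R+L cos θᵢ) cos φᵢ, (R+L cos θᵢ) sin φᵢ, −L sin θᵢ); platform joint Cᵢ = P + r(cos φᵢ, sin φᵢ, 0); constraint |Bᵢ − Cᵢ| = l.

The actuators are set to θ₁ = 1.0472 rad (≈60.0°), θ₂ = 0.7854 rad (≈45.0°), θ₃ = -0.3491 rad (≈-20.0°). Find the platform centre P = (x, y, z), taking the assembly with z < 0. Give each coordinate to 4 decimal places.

O1 = (0.1100·cos0.0°, 0.1100·sin0.0°, -0.0866) = (0.1100, 0.0000, -0.0866)
φ2=120.0°: virtual centre (-0.0654, 0.1132, -0.0707), radius l
arm 3 at φ=240.0°: (R−r)+L cos θ3 = 0.1540;  O3 = (-0.0770, -0.1333, 0.0342)
|O₂|²−|O₁|² = 0.0025;  |O₃|²−|O₁|² = 0.0053
[-0.3507 0.2264 0.0318]·P = 0.0025;  [-0.3740 -0.2667 0.2416]·P = 0.0053
Cramer: x(z) = -0.0104+0.3545z;  y(z) = -0.0052+0.4088z
sphere 1 gives Az²+Bz+C=0 with A=1.2928, B=0.0836, C=-0.2280;  B²−4AC=1.1859;  roots -0.4535, 0.3888;  negative root z = -0.4535
x = -0.1712, y = -0.1906

(-0.1712, -0.1906, -0.4535)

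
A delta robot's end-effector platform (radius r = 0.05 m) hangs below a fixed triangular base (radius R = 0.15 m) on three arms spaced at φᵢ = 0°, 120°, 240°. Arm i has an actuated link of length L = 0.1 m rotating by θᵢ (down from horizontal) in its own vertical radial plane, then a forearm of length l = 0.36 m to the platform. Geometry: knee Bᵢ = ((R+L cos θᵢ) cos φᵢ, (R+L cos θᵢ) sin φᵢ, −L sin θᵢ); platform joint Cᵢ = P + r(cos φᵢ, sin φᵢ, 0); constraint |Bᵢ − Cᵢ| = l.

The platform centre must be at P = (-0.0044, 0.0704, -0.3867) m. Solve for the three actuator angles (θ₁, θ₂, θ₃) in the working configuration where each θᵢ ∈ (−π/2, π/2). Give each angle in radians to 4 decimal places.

arm 1 (φ=0.0°): x'=-0.0044, y'=0.0704
  A=0.1044, B=-0.3867, C=(l²−L²−A²−y'²−z²)/(2L)=-0.2290
  γ=atan2(-0.3867,0.1044)=-1.3071;  ψ=arccos(-0.5716)=2.1793;  θ1=γ+ψ≈0.8722
arm 2 (φ=120.0°): x'=0.0632, y'=-0.0314
  e−x'=0.0368;  (l²−L²−(e−x')²−y'²−z²)/2L = -0.1614
  γ=atan2(-0.3867,0.0368)=-1.4758;  ψ=arccos(-0.4155)=1.9993;  θ2=γ+ψ≈0.5234
rotate P by −φ3: (-0.0588, -0.0390, -0.3867)
  A cos θ + B sin θ = C:  0.1588·cos θ + -0.3867·sin θ = -0.2833
  γ=atan2(-0.3867,0.1588)=-1.1812;  ψ=arccos(-0.6778)=2.3155;  θ3=γ+ψ≈1.1343

θ₁ = 0.8722, θ₂ = 0.5234, θ₃ = 1.1343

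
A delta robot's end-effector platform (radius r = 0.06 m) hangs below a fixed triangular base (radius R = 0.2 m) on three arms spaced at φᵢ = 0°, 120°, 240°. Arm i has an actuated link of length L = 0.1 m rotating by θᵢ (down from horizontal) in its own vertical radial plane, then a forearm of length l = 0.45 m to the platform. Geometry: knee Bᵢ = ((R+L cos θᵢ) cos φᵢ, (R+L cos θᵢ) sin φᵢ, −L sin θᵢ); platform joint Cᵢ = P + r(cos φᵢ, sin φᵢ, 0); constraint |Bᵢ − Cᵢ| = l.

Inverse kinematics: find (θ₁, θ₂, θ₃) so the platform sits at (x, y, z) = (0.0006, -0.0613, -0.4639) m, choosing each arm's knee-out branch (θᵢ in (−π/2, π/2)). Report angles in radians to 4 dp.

θ₁ = 0.7854, θ₂ = 1.0472, θ₃ = 0.5236

rotate P by −φ1: (0.0006, -0.0613, -0.4639)
  A cos θ + B sin θ = C:  0.1394·cos θ + -0.4639·sin θ = -0.2295
  √(A²+B²)=0.4844;  θ1 = -1.2789+2.0643 ≈ 0.7854
φ2=120.0° → target in arm frame (-0.0534, 0.0301)
  A cos θ + B sin θ = C:  0.1934·cos θ + -0.4639·sin θ = -0.3050
  θ2 = atan2(B,A) + arccos(C/0.5026) = 1.0472
arm 3 (φ=240.0°): x'=0.0528, y'=0.0312
  A=0.0872, B=-0.4639, C=(l²−L²−A²−y'²−z²)/(2L)=-0.1564
  γ=atan2(-0.4639,0.0872)=-1.3850;  ψ=arccos(-0.3313)=1.9085;  θ3=γ+ψ≈0.5236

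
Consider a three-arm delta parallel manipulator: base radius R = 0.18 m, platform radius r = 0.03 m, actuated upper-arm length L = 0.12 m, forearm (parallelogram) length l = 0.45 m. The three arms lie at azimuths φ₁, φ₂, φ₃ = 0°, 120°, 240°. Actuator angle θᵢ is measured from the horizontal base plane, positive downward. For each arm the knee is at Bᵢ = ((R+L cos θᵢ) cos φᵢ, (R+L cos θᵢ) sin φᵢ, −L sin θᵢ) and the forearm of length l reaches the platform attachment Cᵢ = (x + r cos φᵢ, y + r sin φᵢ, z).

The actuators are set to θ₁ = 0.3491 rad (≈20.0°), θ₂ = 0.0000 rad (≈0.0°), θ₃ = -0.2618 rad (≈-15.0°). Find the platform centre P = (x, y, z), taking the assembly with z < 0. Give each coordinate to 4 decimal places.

(-0.0535, -0.0230, -0.3604)

centre 1 = (0.2628·cos0.0°, 0.2628·sin0.0°, -0.0410) = (0.2628, 0.0000, -0.0410)
φ2=120.0°: virtual centre (-0.1350, 0.2338, 0.0000), radius l
arm 3 at φ=240.0°: ρ3 = 0.2659;  centre 3 = (-0.1330, -0.2303, 0.0311)
subtract pairs → two planes through P
linear system: -0.7955x+0.4677y = 0.0022−0.0821z; -0.7914x+-0.4606y = 0.0009−0.1442z
det = 0.7365;  x = -0.0020+0.1429z,  y = 0.0013+0.0675z
sphere 1 gives Az²+Bz+C=0 with A=1.0250, B=0.0066, C=-0.1307;  B²−4AC=0.5361;  roots -0.3604, 0.3539;  negative root z = -0.3604
x = -0.0535, y = -0.0230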